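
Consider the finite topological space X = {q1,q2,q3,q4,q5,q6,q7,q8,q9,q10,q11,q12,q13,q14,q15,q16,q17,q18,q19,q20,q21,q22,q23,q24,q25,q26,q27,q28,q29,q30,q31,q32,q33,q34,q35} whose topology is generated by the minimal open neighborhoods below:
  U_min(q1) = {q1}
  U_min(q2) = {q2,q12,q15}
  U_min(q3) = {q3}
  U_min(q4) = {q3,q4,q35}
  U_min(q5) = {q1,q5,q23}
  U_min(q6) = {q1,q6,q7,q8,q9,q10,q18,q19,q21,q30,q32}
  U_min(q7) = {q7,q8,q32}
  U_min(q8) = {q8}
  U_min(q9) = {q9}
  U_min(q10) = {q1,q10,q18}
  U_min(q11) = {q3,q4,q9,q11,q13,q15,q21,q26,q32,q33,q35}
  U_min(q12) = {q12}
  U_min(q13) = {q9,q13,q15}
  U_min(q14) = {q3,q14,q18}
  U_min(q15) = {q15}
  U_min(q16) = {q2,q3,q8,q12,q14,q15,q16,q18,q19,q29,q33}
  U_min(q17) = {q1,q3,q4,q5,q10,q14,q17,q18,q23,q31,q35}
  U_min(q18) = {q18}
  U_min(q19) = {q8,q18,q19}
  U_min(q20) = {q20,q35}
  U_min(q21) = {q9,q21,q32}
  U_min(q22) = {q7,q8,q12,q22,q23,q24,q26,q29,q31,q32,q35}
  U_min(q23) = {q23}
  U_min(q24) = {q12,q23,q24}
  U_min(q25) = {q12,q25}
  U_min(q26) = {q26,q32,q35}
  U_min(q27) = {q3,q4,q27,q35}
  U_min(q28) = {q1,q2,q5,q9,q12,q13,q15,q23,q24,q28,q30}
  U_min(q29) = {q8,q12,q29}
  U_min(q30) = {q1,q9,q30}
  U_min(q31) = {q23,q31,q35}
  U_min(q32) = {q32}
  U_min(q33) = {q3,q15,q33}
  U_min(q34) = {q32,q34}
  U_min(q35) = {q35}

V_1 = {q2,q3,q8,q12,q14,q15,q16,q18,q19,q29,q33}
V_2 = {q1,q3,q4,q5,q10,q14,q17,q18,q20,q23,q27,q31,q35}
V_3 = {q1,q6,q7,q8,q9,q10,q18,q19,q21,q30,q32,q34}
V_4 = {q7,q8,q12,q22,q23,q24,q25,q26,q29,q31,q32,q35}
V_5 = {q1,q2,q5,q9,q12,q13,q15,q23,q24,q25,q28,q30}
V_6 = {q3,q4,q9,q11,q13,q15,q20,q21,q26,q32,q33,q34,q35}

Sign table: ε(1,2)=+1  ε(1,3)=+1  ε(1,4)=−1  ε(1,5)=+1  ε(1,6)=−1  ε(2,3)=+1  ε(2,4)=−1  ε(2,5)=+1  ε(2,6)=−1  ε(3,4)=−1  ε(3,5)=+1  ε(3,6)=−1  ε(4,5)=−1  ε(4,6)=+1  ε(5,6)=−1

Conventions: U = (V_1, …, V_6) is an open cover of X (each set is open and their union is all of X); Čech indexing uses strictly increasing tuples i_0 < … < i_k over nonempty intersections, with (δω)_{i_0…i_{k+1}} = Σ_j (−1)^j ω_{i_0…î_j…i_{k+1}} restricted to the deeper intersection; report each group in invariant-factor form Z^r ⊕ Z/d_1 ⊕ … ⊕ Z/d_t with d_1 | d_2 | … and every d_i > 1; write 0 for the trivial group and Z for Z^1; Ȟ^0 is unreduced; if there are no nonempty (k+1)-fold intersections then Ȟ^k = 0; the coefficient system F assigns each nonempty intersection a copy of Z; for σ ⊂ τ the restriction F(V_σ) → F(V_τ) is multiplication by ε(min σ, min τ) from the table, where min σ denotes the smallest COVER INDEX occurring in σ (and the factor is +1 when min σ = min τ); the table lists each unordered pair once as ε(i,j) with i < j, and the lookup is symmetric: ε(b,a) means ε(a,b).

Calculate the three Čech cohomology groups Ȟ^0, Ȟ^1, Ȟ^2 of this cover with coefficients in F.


Ȟ^0 ≅ Z, Ȟ^1 ≅ 0 and Ȟ^2 ≅ Z/2

intersection data:
  V12={q3,q14,q18} V13={q8,q18,q19} V14={q8,q12,q29} V15={q2,q12,q15} V16={q3,q15,q33} V23={q1,q10,q18} V24={q23,q31,q35} V25={q1,q5,q23} V26={q3,q4,q20,q35} V34={q7,q8,q32} V35={q1,q9,q30} V36={q9,q21,q32,q34} V45={q12,q23,q24,q25} V46={q26,q32,q35} V56={q9,q13,q15}
  V123={q18} V126={q3} V134={q8} V145={q12} V156={q15} V235={q1} V245={q23} V246={q35} V346={q32} V356={q9}
C dims 6,15,10; δ0: rk 5, SNF 1^5; δ1: rk 10, SNF 1^9·2
Ȟ^0 = (6 − 5) − 0 = 1, so Ȟ^0 ≅ Z
Ȟ^1 = (15 − 10) − 5 = 0, so Ȟ^1 ≅ 0
Ȟ^2 = (10 − 0) − 10 = 0 plus torsion [2], so Ȟ^2 ≅ Z/2


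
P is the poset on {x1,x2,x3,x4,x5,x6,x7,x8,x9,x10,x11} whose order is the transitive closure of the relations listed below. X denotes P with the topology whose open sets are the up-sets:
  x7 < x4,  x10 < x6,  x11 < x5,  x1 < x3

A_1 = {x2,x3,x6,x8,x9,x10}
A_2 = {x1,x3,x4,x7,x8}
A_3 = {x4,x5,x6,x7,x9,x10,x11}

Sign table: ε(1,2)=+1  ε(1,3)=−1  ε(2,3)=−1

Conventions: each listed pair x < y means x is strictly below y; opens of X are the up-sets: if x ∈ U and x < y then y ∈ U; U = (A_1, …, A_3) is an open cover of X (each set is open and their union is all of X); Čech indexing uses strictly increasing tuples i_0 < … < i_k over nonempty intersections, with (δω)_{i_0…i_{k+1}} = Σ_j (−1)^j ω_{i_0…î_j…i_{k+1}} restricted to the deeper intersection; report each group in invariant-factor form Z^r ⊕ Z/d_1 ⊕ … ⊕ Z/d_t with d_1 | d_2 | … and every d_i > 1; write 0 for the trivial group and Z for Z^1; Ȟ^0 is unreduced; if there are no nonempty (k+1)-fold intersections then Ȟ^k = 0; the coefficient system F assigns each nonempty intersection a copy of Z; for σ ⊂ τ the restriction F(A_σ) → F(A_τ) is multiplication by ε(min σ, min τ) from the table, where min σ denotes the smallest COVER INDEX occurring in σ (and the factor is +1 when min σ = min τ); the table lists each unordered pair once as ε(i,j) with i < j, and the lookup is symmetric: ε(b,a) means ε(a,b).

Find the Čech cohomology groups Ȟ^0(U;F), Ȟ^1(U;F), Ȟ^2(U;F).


Ȟ^0 ≅ Z; Ȟ^1 ≅ Z; Ȟ^2 ≅ 0

nonempty intersections:
  A12={x3,x8} A13={x6,x9,x10} A23={x4,x7}
C dims 3,3; δ0: rk 2, SNF 1^2
Ȟ^0: (3−2)−0=1 ⇒ Z
Ȟ^1: (3−0)−2=1 ⇒ Z
Ȟ^2: (0−0)−0=0 ⇒ 0


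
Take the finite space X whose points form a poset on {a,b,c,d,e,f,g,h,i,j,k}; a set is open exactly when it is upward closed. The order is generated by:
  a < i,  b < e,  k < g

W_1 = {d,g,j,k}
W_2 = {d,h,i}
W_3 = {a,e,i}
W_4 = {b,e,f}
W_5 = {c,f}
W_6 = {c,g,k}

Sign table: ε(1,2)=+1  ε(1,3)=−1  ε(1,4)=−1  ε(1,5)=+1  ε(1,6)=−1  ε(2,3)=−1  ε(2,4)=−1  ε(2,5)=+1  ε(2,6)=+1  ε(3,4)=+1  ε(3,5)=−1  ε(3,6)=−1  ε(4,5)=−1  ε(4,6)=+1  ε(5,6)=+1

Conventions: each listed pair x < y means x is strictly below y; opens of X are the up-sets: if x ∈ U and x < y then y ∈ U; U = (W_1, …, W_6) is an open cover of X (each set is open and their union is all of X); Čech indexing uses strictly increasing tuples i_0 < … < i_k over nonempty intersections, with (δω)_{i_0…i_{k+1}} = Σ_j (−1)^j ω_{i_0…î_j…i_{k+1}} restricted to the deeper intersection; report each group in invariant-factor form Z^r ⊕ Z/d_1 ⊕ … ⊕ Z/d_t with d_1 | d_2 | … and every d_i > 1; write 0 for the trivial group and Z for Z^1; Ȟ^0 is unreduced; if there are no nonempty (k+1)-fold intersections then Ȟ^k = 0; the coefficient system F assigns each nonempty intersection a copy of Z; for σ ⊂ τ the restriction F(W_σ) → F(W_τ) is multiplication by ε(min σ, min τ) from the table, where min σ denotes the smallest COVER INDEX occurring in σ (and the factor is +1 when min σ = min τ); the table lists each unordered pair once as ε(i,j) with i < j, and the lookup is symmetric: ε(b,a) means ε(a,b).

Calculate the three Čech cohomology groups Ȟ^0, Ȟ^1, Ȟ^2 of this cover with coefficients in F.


intersection data:
  W12={d} W16={g,k} W23={i} W34={e} W45={f} W56={c}
C dims 6,6; δ0: rk 6, SNF 1^5·2
Ȟ^0 = (6 − 6) − 0 = 0, so Ȟ^0 ≅ 0
Ȟ^1 = (6 − 0) − 6 = 0 plus torsion [2], so Ȟ^1 ≅ Z/2
Ȟ^2 = (0 − 0) − 0 = 0, so Ȟ^2 ≅ 0

Ȟ^0 ≅ 0; Ȟ^1 ≅ Z/2; Ȟ^2 ≅ 0


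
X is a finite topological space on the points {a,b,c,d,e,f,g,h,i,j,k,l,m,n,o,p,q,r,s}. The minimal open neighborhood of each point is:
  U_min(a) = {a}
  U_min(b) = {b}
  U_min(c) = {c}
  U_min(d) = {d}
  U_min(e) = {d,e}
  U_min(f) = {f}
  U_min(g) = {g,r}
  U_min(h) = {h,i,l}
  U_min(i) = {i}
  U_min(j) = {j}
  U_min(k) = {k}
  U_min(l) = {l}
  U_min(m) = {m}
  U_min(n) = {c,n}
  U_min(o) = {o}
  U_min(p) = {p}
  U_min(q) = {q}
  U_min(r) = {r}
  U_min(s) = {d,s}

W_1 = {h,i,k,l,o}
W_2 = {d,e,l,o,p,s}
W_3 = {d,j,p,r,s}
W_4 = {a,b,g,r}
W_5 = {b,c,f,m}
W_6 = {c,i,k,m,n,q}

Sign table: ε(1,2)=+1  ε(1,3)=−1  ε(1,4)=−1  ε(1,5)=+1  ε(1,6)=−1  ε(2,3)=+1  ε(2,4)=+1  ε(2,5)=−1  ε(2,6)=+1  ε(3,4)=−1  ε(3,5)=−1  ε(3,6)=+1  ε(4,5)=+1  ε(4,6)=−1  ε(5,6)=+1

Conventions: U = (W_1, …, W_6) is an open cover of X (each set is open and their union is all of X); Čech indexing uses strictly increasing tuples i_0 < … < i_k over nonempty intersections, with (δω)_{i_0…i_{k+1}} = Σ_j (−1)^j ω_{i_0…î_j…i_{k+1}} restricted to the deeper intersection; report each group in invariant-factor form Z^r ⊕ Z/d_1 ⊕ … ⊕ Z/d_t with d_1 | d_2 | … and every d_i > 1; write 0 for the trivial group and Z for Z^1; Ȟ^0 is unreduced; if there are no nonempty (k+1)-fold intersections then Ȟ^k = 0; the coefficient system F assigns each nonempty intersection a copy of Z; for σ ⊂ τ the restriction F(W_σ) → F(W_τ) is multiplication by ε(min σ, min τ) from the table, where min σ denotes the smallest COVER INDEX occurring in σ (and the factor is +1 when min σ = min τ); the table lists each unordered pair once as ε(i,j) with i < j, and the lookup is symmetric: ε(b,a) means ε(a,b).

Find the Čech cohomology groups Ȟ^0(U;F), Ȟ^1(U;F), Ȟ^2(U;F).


Ȟ^0 ≅ Z,  Ȟ^1 ≅ Z,  Ȟ^2 ≅ 0

nerve of the cover:
  W12={l,o} W16={i,k} W23={d,p,s} W34={r} W45={b} W56={c,m}
C dims 6,6; δ0: rk 5, SNF 1^5
Ȟ^0 = (6 − 5) − 0 = 1, so Ȟ^0 ≅ Z
Ȟ^1 = (6 − 0) − 5 = 1, so Ȟ^1 ≅ Z
Ȟ^2 = (0 − 0) − 0 = 0, so Ȟ^2 ≅ 0


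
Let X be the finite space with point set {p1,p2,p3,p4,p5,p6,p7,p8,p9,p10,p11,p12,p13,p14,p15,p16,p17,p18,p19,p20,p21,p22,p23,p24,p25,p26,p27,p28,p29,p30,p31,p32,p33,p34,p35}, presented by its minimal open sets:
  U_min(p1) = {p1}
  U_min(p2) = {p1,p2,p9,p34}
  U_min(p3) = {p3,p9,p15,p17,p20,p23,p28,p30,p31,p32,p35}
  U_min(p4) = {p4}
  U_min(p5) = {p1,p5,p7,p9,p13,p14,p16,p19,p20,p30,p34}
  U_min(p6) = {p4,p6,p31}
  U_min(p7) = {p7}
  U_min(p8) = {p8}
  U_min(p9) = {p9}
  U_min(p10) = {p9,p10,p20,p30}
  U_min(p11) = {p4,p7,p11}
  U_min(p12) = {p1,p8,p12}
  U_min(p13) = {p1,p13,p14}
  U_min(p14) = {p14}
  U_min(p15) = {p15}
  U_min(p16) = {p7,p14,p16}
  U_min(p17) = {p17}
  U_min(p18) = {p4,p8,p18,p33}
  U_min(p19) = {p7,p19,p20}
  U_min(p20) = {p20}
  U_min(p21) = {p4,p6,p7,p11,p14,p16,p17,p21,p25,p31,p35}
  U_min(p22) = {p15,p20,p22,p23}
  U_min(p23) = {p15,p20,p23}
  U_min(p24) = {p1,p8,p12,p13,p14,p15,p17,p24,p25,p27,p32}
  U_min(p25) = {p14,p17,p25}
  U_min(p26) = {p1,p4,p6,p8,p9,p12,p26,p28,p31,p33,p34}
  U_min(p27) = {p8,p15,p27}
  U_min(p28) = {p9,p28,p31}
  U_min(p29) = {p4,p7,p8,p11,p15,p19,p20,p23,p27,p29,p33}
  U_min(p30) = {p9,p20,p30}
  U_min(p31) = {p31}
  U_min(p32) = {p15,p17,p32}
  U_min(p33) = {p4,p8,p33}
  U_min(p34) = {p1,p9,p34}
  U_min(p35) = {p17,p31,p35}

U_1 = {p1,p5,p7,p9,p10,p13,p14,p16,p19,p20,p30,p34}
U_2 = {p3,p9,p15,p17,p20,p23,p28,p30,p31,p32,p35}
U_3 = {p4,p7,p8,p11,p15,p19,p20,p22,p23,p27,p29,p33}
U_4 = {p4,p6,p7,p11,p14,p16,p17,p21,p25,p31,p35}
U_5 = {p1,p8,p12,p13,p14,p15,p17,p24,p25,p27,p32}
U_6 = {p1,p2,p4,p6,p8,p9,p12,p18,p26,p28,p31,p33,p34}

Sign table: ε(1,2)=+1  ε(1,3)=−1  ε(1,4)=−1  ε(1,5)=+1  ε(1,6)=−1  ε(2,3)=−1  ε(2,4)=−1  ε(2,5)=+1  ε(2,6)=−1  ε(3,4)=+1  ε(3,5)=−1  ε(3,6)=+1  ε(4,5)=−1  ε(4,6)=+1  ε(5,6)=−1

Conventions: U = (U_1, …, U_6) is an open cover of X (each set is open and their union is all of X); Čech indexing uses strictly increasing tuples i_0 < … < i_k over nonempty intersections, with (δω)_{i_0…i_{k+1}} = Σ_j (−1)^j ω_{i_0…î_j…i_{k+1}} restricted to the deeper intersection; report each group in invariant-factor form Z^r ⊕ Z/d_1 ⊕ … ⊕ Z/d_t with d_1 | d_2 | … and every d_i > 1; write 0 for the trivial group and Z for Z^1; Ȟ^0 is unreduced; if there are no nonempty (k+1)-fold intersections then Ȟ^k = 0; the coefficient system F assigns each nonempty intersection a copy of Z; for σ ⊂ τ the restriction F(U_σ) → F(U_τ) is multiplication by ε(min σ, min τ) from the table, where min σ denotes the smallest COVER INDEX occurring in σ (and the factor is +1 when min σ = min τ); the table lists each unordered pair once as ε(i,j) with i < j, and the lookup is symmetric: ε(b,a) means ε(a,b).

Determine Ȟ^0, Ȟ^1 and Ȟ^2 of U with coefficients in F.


nerve simplices:
  U12={p9,p20,p30} U13={p7,p19,p20} U14={p7,p14,p16} U15={p1,p13,p14} U16={p1,p9,p34} U23={p15,p20,p23} U24={p17,p31,p35} U25={p15,p17,p32} U26={p9,p28,p31} U34={p4,p7,p11} U35={p8,p15,p27} U36={p4,p8,p33} U45={p14,p17,p25} U46={p4,p6,p31} U56={p1,p8,p12}
  U123={p20} U126={p9} U134={p7} U145={p14} U156={p1} U235={p15} U245={p17} U246={p31} U346={p4} U356={p8}
C dims 6,15,10; δ0: rk 5, SNF 1^5; δ1: rk 10, SNF 1^9·2
degree 0: 6−5−0 = 1 → Ȟ^0 ≅ Z
degree 1: 15−10−5 = 0 → Ȟ^1 ≅ 0
degree 2: 10−0−10 = 0 plus torsion [2] → Ȟ^2 ≅ Z/2

Ȟ^0 = Z, Ȟ^1 = 0 and Ȟ^2 = Z/2


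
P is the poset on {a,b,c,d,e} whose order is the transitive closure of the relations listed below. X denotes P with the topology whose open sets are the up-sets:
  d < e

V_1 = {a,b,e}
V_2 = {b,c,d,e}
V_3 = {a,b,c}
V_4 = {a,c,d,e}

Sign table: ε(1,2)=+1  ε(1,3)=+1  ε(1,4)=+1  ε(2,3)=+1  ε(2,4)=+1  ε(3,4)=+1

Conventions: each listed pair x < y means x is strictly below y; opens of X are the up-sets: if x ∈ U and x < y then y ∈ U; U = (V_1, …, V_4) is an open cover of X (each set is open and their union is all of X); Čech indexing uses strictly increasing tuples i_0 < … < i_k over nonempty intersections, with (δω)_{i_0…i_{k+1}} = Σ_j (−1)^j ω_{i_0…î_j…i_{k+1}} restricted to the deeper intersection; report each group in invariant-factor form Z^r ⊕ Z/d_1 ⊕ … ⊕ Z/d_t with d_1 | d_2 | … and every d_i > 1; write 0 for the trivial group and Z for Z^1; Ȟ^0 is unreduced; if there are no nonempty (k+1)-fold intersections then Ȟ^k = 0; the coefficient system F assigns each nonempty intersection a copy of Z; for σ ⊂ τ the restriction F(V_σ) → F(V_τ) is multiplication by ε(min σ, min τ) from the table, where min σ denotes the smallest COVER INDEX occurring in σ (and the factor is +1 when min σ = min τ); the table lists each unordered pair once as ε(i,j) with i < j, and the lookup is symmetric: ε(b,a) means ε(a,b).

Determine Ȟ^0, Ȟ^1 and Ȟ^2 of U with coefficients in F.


Ȟ^0 = Z; Ȟ^1 = 0; Ȟ^2 = Z

cover nerve:
  V12={b,e} V13={a,b} V14={a,e} V23={b,c} V24={c,d,e} V34={a,c}
  V123={b} V124={e} V134={a} V234={c}
C dims 4,6,4; δ0: rk 3, SNF 1^3; δ1: rk 3, SNF 1^3
Ȟ^0: (4−3)−0=1 ⇒ Z
Ȟ^1: (6−3)−3=0 ⇒ 0
Ȟ^2: (4−0)−3=1 ⇒ Z


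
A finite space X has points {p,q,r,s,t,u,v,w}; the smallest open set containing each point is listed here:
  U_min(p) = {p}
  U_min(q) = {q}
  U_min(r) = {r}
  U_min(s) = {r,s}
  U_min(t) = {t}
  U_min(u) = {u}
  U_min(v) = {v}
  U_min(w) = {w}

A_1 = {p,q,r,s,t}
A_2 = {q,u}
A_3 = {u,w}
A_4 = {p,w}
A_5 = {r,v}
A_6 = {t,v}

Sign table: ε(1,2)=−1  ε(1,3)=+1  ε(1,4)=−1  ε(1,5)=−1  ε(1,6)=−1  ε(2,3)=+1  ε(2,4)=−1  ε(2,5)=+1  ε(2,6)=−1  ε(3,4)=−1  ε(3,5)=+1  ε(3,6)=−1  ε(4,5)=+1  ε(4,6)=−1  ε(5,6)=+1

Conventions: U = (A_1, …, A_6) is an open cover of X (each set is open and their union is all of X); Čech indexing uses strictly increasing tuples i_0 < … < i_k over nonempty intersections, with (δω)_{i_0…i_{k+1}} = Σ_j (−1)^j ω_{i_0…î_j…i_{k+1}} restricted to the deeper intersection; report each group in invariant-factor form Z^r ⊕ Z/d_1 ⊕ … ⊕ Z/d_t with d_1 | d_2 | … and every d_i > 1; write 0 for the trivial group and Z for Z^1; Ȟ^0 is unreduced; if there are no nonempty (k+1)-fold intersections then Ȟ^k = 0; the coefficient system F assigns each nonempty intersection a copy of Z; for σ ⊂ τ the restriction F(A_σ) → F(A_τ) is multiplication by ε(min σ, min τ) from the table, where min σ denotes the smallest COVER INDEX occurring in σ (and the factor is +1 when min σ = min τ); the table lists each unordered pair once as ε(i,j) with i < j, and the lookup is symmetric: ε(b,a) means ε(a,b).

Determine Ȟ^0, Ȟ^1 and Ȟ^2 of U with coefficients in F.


Ȟ^0(U;F) ≅ 0, Ȟ^1(U;F) ≅ Z ⊕ Z/2 and Ȟ^2(U;F) ≅ 0

nerve simplices:
  A12={q} A14={p} A15={r} A16={t} A23={u} A34={w} A56={v}
C dims 6,7; δ0: rk 6, SNF 1^5·2
degree 0: 6−6−0 = 0 → Ȟ^0 ≅ 0
degree 1: 7−0−6 = 1 plus torsion [2] → Ȟ^1 ≅ Z ⊕ Z/2
degree 2: 0−0−0 = 0 → Ȟ^2 ≅ 0


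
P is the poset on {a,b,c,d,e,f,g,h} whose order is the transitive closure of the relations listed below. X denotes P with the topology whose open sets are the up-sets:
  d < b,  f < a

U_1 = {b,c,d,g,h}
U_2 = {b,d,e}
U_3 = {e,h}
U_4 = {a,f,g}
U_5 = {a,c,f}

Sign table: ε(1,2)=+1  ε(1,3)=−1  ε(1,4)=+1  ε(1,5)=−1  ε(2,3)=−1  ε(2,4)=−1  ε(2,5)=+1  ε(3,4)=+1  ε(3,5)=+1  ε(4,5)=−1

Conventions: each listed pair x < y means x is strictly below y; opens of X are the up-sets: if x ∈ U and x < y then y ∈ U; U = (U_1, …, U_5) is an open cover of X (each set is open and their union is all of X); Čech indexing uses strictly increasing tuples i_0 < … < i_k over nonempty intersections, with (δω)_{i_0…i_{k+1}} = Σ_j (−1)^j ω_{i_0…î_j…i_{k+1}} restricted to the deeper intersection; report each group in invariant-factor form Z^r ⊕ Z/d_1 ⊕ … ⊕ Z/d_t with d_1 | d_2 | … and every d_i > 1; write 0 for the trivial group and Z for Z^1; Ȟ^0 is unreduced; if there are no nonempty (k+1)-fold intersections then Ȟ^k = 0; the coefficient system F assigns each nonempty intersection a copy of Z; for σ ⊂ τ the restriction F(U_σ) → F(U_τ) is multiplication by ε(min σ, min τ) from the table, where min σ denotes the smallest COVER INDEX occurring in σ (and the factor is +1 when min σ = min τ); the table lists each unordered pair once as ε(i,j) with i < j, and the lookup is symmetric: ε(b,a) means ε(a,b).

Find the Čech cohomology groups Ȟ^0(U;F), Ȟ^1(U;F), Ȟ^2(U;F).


Ȟ^0(U;F) ≅ Z,  Ȟ^1(U;F) ≅ Z^2,  Ȟ^2(U;F) ≅ 0

intersection data:
  U12={b,d} U13={h} U14={g} U15={c} U23={e} U45={a,f}
C dims 5,6; δ0: rk 4, SNF 1^4
Ȟ^0 = (5 − 4) − 0 = 1, so Ȟ^0 ≅ Z
Ȟ^1 = (6 − 0) − 4 = 2, so Ȟ^1 ≅ Z^2
Ȟ^2 = (0 − 0) − 0 = 0, so Ȟ^2 ≅ 0


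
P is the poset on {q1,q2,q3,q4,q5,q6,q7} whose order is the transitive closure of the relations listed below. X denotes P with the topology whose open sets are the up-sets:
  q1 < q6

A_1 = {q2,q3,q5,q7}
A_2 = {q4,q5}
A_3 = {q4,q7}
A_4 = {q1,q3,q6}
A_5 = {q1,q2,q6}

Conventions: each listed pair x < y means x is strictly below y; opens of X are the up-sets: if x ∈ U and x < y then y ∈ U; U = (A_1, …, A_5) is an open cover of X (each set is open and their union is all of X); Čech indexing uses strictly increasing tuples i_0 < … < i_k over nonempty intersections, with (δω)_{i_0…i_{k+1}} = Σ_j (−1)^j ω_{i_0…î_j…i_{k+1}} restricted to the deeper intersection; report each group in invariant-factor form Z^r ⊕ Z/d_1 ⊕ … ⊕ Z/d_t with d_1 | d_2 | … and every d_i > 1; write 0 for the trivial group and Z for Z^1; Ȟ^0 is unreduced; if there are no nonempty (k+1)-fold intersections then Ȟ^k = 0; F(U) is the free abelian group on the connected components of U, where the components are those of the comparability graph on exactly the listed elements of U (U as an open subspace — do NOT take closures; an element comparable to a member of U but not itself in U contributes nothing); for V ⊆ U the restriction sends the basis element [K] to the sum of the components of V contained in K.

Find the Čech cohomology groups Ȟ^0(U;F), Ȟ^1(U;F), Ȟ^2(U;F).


Ȟ^0 = Z^6, Ȟ^1 = 0, Ȟ^2 = 0

nerve of the cover:
  A12={q5} A13={q7} A14={q3} A15={q2} A23={q4} A45={q1,q6}
components per intersection:
  A1: {q2} {q3} {q5} {q7}
  A2: {q4} {q5}
  A3: {q4} {q7}
  A4: {q1,q6} {q3}
  A5: {q1,q6} {q2}
  A12: {q5}
  A13: {q7}
  A14: {q3}
  A15: {q2}
  A23: {q4}
  A45: {q1,q6}
C dims 12,6; δ0: rk 6, SNF 1^6
Ȟ^0 = (12 − 6) − 0 = 6, so Ȟ^0 ≅ Z^6
Ȟ^1 = (6 − 0) − 6 = 0, so Ȟ^1 ≅ 0
Ȟ^2 = (0 − 0) − 0 = 0, so Ȟ^2 ≅ 0


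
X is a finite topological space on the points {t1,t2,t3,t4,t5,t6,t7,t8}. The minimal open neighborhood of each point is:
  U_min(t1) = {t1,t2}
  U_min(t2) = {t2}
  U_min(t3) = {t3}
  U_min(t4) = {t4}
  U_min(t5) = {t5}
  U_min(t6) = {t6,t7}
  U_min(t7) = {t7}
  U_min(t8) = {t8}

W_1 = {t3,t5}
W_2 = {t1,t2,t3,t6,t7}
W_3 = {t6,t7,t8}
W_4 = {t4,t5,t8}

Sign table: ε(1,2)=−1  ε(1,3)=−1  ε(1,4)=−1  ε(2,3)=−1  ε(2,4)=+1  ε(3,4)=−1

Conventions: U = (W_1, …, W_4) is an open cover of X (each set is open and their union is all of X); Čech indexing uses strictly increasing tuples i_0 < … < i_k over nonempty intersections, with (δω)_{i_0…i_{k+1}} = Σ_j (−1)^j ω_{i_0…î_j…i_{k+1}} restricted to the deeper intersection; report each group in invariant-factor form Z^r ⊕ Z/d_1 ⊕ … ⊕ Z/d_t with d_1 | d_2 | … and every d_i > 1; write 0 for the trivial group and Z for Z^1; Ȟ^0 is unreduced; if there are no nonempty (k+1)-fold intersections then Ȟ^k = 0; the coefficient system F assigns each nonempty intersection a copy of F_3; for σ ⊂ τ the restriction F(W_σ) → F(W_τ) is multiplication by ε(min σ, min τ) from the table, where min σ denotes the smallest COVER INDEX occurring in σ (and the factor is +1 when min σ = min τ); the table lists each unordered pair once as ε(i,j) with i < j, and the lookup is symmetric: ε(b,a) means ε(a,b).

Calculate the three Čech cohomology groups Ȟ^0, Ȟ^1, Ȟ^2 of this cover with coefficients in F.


Ȟ^0(U;F) ≅ Z/3, Ȟ^1(U;F) ≅ Z/3 and Ȟ^2(U;F) ≅ 0

nonempty intersections:
  W12={t3} W14={t5} W23={t6,t7} W34={t8}
C dims 4,4; δ0: rk_F3 3
Ȟ^0: (4−3)−0=1 ⇒ Z/3
Ȟ^1: (4−0)−3=1 ⇒ Z/3
Ȟ^2: (0−0)−0=0 ⇒ 0


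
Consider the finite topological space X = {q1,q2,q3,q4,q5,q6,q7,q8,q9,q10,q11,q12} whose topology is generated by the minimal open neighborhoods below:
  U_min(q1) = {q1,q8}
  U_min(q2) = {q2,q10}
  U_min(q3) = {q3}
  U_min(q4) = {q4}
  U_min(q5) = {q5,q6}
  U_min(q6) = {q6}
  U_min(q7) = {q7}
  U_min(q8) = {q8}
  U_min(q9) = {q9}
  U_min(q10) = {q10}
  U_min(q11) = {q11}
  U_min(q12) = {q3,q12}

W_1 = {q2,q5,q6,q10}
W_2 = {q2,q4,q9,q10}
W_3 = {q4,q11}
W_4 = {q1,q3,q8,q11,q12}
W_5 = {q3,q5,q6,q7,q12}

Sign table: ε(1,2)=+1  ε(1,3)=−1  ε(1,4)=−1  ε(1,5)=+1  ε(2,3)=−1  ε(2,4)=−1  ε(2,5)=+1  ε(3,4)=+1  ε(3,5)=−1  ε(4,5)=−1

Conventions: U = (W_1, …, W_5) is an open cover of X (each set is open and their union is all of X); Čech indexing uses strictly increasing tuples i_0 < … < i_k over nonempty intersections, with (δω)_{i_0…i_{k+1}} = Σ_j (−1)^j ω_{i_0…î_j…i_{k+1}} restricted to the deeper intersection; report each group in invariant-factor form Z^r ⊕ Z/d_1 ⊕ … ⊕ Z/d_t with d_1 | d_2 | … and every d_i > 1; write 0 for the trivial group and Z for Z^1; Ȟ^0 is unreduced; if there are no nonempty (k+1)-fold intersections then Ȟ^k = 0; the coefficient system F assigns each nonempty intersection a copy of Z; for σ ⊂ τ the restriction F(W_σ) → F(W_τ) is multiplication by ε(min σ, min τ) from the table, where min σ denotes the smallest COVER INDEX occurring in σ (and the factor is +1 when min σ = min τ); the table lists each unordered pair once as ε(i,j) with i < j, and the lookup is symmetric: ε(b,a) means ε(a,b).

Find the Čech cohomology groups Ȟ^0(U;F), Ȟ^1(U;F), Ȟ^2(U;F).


nerve simplices:
  W12={q2,q10} W15={q5,q6} W23={q4} W34={q11} W45={q3,q12}
C dims 5,5; δ0: rk 4, SNF 1^4
degree 0: 5−4−0 = 1 → Ȟ^0 ≅ Z
degree 1: 5−0−4 = 1 → Ȟ^1 ≅ Z
degree 2: 0−0−0 = 0 → Ȟ^2 ≅ 0

Ȟ^0 ≅ Z, Ȟ^1 ≅ Z and Ȟ^2 ≅ 0


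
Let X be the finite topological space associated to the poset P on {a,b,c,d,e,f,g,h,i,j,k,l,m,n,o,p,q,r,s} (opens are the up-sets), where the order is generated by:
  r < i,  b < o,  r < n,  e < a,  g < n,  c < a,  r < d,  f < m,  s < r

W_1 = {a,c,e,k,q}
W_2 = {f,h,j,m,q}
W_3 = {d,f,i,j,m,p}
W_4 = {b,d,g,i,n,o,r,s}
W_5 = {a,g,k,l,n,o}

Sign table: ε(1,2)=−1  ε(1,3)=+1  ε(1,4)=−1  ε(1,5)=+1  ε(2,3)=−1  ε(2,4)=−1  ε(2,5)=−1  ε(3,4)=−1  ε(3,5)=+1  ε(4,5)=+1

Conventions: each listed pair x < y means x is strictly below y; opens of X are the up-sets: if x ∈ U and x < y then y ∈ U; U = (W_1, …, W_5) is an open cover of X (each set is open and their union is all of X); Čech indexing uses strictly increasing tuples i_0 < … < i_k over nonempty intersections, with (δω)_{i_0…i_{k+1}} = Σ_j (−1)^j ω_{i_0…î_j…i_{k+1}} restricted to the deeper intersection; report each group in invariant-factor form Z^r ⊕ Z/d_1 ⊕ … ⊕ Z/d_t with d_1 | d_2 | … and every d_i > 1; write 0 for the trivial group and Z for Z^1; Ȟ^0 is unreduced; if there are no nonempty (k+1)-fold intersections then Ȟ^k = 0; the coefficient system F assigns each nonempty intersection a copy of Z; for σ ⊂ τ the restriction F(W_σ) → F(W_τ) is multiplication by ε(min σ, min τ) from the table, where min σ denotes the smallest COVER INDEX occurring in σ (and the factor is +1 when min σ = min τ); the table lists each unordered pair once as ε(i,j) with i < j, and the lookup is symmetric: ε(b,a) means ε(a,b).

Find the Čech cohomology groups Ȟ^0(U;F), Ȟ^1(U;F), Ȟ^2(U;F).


Ȟ^0 ≅ 0,  Ȟ^1 ≅ Z/2,  Ȟ^2 ≅ 0

nonempty intersections:
  W12={q} W15={a,k} W23={f,j,m} W34={d,i} W45={g,n,o}
C dims 5,5; δ0: rk 5, SNF 1^4·2
Ȟ^0: (5−5)−0=0 ⇒ 0
Ȟ^1: (5−0)−5=0 plus torsion [2] ⇒ Z/2
Ȟ^2: (0−0)−0=0 ⇒ 0


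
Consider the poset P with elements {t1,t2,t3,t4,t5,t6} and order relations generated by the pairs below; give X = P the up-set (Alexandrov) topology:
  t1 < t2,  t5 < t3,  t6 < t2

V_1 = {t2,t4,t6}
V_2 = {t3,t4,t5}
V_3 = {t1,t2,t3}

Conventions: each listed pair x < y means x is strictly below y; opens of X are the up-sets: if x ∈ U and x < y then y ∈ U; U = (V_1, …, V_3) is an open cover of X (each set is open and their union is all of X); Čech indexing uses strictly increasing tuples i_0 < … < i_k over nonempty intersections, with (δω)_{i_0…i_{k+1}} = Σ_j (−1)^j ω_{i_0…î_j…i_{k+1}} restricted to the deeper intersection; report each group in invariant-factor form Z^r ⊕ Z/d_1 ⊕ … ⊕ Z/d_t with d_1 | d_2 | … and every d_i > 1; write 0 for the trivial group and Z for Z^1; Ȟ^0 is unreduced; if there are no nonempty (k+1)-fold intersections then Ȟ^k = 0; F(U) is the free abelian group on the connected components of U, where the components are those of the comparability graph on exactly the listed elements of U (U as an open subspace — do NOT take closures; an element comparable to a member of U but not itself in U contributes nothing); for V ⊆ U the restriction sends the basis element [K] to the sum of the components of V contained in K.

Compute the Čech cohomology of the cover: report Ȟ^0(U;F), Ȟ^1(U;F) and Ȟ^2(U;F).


nerve of the cover:
  V12={t4} V13={t2} V23={t3}
components per intersection:
  V1: {t2,t6} {t4}
  V2: {t3,t5} {t4}
  V3: {t1,t2} {t3}
  V12: {t4}
  V13: {t2}
  V23: {t3}
C dims 6,3; δ0: rk 3, SNF 1^3
Ȟ^0 = (6 − 3) − 0 = 3, so Ȟ^0 ≅ Z^3
Ȟ^1 = (3 − 0) − 3 = 0, so Ȟ^1 ≅ 0
Ȟ^2 = (0 − 0) − 0 = 0, so Ȟ^2 ≅ 0

Ȟ^0(U;F) ≅ Z^3,  Ȟ^1(U;F) ≅ 0,  Ȟ^2(U;F) ≅ 0


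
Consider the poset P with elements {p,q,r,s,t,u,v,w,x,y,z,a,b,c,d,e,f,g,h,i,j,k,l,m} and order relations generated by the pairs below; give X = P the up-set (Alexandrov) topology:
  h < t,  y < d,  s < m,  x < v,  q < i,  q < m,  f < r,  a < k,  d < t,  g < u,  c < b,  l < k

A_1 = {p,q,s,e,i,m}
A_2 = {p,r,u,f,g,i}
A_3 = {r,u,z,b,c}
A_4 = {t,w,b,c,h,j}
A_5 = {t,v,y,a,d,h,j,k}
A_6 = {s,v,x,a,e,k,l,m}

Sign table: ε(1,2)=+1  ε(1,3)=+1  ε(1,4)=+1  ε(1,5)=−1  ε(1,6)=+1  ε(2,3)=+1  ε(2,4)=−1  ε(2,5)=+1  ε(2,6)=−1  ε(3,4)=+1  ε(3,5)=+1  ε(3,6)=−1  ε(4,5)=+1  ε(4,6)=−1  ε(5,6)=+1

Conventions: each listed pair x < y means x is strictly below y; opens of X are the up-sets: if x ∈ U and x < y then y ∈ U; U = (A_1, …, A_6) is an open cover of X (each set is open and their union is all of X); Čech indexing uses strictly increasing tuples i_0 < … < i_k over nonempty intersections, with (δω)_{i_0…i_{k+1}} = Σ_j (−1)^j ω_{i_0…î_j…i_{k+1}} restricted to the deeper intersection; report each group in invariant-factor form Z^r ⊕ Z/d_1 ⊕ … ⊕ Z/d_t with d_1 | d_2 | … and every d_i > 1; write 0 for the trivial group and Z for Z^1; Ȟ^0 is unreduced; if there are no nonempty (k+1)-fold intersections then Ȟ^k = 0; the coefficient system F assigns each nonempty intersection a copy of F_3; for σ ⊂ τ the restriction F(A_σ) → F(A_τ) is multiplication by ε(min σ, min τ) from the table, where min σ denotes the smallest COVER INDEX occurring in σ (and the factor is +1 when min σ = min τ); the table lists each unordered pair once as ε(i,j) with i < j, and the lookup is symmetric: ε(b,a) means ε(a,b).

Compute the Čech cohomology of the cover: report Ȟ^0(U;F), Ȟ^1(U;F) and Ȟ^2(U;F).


Ȟ^0 = Z/3, Ȟ^1 = Z/3 and Ȟ^2 = 0

cover nerve:
  A12={p,i} A16={s,e,m} A23={r,u} A34={b,c} A45={t,h,j} A56={v,a,k}
C dims 6,6; δ0: rk_F3 5
Ȟ^0: (6−5)−0=1 ⇒ Z/3
Ȟ^1: (6−0)−5=1 ⇒ Z/3
Ȟ^2: (0−0)−0=0 ⇒ 0


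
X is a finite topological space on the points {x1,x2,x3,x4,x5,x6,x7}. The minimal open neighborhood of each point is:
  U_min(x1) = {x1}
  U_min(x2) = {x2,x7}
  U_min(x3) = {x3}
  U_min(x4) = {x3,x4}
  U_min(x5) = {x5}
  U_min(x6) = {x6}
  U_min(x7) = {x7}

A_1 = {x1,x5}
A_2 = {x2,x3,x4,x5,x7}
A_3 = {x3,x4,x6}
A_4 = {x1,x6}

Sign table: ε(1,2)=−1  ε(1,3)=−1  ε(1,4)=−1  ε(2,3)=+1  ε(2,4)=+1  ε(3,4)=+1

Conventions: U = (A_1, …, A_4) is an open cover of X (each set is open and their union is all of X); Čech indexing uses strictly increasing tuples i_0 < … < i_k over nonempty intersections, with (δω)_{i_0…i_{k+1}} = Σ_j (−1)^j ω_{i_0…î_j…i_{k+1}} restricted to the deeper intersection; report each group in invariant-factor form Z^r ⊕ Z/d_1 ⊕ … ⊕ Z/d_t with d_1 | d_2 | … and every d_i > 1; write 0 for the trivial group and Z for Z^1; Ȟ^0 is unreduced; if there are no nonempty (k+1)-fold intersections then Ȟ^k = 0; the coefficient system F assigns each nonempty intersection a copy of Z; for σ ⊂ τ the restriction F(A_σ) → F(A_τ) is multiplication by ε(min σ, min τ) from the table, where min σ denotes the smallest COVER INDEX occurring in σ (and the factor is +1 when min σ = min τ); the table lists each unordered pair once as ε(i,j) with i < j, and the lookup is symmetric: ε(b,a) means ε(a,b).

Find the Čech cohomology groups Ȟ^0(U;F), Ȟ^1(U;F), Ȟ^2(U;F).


intersection data:
  A12={x5} A14={x1} A23={x3,x4} A34={x6}
C dims 4,4; δ0: rk 3, SNF 1^3
Ȟ^0 = (4 − 3) − 0 = 1, so Ȟ^0 ≅ Z
Ȟ^1 = (4 − 0) − 3 = 1, so Ȟ^1 ≅ Z
Ȟ^2 = (0 − 0) − 0 = 0, so Ȟ^2 ≅ 0

Ȟ^0(U;F) ≅ Z; Ȟ^1(U;F) ≅ Z; Ȟ^2(U;F) ≅ 0


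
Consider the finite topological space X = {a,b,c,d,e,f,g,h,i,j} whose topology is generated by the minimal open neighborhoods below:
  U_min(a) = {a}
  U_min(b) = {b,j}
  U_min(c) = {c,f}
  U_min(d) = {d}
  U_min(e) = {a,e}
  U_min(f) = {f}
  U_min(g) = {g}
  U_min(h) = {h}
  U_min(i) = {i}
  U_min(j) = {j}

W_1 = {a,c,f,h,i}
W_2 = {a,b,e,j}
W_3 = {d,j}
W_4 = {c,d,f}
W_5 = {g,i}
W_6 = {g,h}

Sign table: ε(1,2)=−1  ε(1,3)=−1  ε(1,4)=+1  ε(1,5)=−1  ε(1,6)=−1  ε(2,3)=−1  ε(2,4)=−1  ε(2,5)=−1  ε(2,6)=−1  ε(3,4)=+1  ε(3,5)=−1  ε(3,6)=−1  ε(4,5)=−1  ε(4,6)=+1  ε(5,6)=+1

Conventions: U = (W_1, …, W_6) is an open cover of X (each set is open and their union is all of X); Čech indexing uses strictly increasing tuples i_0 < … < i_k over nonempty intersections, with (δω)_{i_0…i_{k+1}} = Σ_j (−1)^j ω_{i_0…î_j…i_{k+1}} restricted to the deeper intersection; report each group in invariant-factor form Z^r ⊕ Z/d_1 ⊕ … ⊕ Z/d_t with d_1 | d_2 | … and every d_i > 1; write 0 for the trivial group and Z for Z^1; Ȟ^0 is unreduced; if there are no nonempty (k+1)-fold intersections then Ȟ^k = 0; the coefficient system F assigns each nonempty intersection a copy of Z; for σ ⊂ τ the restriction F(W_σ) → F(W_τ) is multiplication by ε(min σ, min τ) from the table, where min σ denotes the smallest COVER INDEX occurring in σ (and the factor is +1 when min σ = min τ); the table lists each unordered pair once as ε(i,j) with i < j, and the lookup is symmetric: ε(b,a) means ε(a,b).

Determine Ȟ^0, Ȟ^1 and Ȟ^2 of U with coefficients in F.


cover nerve:
  W12={a} W14={c,f} W15={i} W16={h} W23={j} W34={d} W56={g}
C dims 6,7; δ0: rk 5, SNF 1^5
Ȟ^0: (6−5)−0=1 ⇒ Z
Ȟ^1: (7−0)−5=2 ⇒ Z^2
Ȟ^2: (0−0)−0=0 ⇒ 0

Ȟ^0(U;F) ≅ Z,  Ȟ^1(U;F) ≅ Z^2,  Ȟ^2(U;F) ≅ 0


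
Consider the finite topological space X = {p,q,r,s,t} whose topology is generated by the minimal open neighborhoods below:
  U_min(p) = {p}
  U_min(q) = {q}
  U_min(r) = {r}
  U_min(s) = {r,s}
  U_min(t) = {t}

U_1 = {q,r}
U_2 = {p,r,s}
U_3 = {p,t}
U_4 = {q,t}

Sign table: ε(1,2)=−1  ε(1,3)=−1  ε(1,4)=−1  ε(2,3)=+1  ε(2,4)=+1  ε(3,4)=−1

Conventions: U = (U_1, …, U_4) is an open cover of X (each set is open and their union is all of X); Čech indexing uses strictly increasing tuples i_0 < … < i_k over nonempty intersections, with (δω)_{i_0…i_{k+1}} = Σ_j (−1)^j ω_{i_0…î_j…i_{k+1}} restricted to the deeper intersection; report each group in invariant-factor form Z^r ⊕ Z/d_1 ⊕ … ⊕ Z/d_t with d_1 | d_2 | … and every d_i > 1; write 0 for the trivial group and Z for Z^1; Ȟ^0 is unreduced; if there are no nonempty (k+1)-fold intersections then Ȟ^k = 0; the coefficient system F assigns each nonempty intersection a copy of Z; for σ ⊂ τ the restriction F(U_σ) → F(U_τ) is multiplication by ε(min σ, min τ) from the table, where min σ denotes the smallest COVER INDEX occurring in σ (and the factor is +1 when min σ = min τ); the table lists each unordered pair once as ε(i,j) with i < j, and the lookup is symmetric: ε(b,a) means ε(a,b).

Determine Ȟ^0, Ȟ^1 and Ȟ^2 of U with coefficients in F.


Ȟ^0 ≅ 0, Ȟ^1 ≅ Z/2 and Ȟ^2 ≅ 0

nerve of the cover:
  U12={r} U14={q} U23={p} U34={t}
C dims 4,4; δ0: rk 4, SNF 1^3·2
Ȟ^0 = (4 − 4) − 0 = 0, so Ȟ^0 ≅ 0
Ȟ^1 = (4 − 0) − 4 = 0 plus torsion [2], so Ȟ^1 ≅ Z/2
Ȟ^2 = (0 − 0) − 0 = 0, so Ȟ^2 ≅ 0


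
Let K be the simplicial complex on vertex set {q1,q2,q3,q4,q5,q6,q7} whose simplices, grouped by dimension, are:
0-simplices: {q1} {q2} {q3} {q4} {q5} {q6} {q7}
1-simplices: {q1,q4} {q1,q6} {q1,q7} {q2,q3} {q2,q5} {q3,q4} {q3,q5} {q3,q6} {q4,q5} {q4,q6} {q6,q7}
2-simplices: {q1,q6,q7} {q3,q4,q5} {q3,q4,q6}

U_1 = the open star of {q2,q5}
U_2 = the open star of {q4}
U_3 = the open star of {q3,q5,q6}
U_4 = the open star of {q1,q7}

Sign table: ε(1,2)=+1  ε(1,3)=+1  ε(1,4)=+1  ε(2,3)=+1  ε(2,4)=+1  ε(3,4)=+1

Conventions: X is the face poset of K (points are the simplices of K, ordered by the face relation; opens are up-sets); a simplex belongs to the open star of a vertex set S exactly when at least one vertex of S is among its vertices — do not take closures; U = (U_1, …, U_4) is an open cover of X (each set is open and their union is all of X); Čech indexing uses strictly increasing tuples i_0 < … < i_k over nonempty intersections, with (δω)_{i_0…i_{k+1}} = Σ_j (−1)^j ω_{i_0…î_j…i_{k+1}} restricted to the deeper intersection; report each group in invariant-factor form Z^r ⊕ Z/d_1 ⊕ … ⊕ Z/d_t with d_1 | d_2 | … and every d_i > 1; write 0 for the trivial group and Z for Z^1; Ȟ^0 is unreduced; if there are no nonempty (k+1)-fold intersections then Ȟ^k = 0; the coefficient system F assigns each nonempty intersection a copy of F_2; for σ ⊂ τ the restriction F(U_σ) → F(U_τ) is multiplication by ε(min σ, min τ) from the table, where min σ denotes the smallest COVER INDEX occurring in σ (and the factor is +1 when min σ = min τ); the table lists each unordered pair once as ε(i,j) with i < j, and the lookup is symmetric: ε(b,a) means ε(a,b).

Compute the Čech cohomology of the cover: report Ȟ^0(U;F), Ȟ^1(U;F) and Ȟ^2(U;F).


Ȟ^0 = Z/2, Ȟ^1 = Z/2 and Ȟ^2 = 0

nerve of the cover:
  U1={{q2},{q5},{q2,q3},{q2,q5},{q3,q5},{q4,q5},{q3,q4,q5}} U2={{q4},{q1,q4},{q3,q4},{q4,q5},{q4,q6},{q3,q4,q5},{q3,q4,q6}} U3={{q3},{q5},{q6},{q1,q6},{q2,q3},{q2,q5},{q3,q4},{q3,q5},{q3,q6},{q4,q5},{q4,q6},{q6,q7},{q1,q6,q7},{q3,q4,q5},{q3,q4,q6}} U4={{q1},{q7},{q1,q4},{q1,q6},{q1,q7},{q6,q7},{q1,q6,q7}}
  U12={{q4,q5},{q3,q4,q5}} U13={{q5},{q2,q3},{q2,q5},{q3,q5},{q4,q5},{q3,q4,q5}} U23={{q3,q4},{q4,q5},{q4,q6},{q3,q4,q5},{q3,q4,q6}} U24={{q1,q4}} U34={{q1,q6},{q6,q7},{q1,q6,q7}}
  U123={{q4,q5},{q3,q4,q5}}
C dims 4,5,1; δ0: rk_F2 3; δ1: rk_F2 1
Ȟ^0 = (4 − 3) − 0 = 1, so Ȟ^0 ≅ Z/2
Ȟ^1 = (5 − 1) − 3 = 1, so Ȟ^1 ≅ Z/2
Ȟ^2 = (1 − 0) − 1 = 0, so Ȟ^2 ≅ 0


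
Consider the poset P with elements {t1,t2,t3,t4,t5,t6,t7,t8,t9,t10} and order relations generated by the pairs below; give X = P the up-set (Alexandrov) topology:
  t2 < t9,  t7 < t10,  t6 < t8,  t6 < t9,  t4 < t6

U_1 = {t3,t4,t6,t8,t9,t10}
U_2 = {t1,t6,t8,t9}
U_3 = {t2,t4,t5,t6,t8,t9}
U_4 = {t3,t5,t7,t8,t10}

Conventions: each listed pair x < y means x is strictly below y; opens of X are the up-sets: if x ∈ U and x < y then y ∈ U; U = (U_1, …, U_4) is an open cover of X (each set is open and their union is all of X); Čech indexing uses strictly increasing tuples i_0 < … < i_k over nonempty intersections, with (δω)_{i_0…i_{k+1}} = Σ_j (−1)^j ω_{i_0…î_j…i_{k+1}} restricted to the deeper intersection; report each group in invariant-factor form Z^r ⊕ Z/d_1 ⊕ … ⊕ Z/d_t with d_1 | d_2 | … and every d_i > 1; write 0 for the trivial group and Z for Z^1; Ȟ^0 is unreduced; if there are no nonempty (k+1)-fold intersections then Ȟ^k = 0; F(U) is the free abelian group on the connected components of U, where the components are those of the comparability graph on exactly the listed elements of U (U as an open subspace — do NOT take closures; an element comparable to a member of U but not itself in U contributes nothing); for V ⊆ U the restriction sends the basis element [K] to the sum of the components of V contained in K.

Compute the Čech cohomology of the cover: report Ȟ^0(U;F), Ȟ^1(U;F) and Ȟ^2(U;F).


Ȟ^0(U;F) ≅ Z^5, Ȟ^1(U;F) ≅ 0 and Ȟ^2(U;F) ≅ 0

nerve simplices:
  U12={t6,t8,t9} U13={t4,t6,t8,t9} U14={t3,t8,t10} U23={t6,t8,t9} U24={t8} U34={t5,t8}
  U123={t6,t8,t9} U124={t8} U134={t8} U234={t8}
  U1234={t8}
components per intersection:
  U1: {t3} {t4,t6,t8,t9} {t10}
  U2: {t1} {t6,t8,t9}
  U3: {t2,t4,t6,t8,t9} {t5}
  U4: {t3} {t5} {t7,t10} {t8}
  U12: {t6,t8,t9}
  U13: {t4,t6,t8,t9}
  U14: {t3} {t8} {t10}
  U23: {t6,t8,t9}
  U24: {t8}
  U34: {t5} {t8}
  U123: {t6,t8,t9}
  U124: {t8}
  U134: {t8}
  U234: {t8}
  U1234: {t8}
C dims 11,9,4,1; δ0: rk 6, SNF 1^6; δ1: rk 3, SNF 1^3; δ2: rk 1, SNF 1^1
degree 0: 11−6−0 = 5 → Ȟ^0 ≅ Z^5
degree 1: 9−3−6 = 0 → Ȟ^1 ≅ 0
degree 2: 4−1−3 = 0 → Ȟ^2 ≅ 0


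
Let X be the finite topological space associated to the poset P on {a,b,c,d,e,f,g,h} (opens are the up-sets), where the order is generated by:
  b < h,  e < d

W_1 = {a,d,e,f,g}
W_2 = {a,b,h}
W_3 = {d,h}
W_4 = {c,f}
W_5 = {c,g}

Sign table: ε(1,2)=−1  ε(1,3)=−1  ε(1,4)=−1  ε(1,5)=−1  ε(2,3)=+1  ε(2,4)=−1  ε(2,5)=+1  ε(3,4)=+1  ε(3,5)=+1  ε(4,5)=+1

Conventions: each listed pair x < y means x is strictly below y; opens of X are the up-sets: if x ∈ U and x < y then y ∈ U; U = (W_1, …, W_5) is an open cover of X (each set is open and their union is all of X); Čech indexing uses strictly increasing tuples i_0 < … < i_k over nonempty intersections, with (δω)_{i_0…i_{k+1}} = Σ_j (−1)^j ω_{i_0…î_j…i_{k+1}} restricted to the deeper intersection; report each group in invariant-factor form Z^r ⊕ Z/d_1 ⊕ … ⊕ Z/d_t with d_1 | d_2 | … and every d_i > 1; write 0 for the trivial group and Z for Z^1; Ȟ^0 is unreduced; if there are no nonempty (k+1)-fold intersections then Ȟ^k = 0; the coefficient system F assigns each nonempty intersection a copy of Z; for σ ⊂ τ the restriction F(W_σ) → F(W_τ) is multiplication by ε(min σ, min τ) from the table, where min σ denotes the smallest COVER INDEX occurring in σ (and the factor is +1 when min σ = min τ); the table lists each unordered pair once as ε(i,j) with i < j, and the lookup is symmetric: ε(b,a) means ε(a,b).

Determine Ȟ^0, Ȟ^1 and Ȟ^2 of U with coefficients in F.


cover nerve:
  W12={a} W13={d} W14={f} W15={g} W23={h} W45={c}
C dims 5,6; δ0: rk 4, SNF 1^4
Ȟ^0: (5−4)−0=1 ⇒ Z
Ȟ^1: (6−0)−4=2 ⇒ Z^2
Ȟ^2: (0−0)−0=0 ⇒ 0

Ȟ^0 = Z, Ȟ^1 = Z^2 and Ȟ^2 = 0
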